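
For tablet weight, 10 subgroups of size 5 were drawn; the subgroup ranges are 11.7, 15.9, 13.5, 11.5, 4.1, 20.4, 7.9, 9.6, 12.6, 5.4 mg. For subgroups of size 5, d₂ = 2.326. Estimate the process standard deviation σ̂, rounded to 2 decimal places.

4.84

R̄ = (11.7 + 15.9 + 13.5 + 11.5 + 4.1 + 20.4 + 7.9 + 9.6 + 12.6 + 5.4) / 10 = 11.2600
σ̂ = R̄ / d₂ = 11.2600 / 2.326 = 4.8409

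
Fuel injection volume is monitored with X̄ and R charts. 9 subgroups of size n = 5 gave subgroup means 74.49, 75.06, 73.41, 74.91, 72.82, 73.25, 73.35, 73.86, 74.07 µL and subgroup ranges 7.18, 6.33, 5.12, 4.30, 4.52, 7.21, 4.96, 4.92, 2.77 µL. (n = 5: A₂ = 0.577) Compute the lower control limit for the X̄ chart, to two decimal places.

70.88

X̄̄ = (74.49 + 75.06 + 73.41 + 74.91 + 72.82 + 73.25 + 73.35 + 73.86 + 74.07) / 9 = 665.2200 / 9 = 73.9133
R̄ = (7.18 + 6.33 + 5.12 + 4.30 + 4.52 + 7.21 + 4.96 + 4.92 + 2.77) / 9 = 47.3100 / 9 = 5.2567
LCL = X̄̄ − A₂·R̄ = 73.9133 − 0.577 × 5.2567 = 70.8802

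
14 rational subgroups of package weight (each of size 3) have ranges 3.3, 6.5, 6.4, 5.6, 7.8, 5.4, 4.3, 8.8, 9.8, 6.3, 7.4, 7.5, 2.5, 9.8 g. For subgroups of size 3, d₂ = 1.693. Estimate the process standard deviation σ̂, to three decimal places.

3.856

R̄ = (3.3 + 6.5 + 6.4 + 5.6 + 7.8 + 5.4 + 4.3 + 8.8 + 9.8 + 6.3 + 7.4 + 7.5 + 2.5 + 9.8) / 14 = 6.5286
σ̂ = R̄ / d₂ = 6.5286 / 1.693 = 3.8562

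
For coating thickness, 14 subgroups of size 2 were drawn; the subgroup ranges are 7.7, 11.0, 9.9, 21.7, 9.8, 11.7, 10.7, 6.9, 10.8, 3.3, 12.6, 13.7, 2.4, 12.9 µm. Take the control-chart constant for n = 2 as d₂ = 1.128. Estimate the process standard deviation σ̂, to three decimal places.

9.188

R̄ = (7.7 + 11.0 + 9.9 + 21.7 + 9.8 + 11.7 + 10.7 + 6.9 + 10.8 + 3.3 + 12.6 + 13.7 + 2.4 + 12.9) / 14 = 10.3643
σ̂ = R̄ / d₂ = 10.3643 / 1.128 = 9.1882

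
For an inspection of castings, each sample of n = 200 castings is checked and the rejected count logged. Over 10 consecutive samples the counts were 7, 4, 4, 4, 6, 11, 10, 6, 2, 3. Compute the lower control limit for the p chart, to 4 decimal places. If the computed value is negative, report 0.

0.0000

p̄ = Σdᵢ / (k·n) = 57 / (10 × 200) = 0.02850
LCL = p̄ − 3·√(p̄(1−p̄)/n) = 0.02850 − 3 × 0.01177 = -0.00680 → 0 (negative, so LCL = 0)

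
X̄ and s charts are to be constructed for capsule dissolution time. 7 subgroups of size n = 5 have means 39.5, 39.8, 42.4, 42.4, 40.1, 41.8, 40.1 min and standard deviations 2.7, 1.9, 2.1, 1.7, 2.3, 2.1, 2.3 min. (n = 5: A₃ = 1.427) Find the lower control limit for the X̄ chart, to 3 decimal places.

37.793

X̄̄ = (39.5 + 39.8 + 42.4 + 42.4 + 40.1 + 41.8 + 40.1) / 7 = 40.8714
s̄ = (2.7 + 1.9 + 2.1 + 1.7 + 2.3 + 2.1 + 2.3) / 7 = 2.1571
LCL = X̄̄ − A₃·s̄ = 40.8714 − 1.427 × 2.1571 = 37.7932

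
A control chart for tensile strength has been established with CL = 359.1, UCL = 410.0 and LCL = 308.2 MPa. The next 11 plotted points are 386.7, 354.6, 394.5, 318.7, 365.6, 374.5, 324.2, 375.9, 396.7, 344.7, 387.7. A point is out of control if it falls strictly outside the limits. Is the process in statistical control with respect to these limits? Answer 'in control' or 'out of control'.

All 11 points lie within [308.2, 410.0].

in control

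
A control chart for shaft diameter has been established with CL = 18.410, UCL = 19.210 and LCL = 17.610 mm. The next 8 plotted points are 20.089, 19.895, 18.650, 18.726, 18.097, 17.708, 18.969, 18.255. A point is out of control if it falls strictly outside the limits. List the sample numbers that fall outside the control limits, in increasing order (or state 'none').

Compare each point to [17.610, 19.210]: sample 1 = 20.089 > UCL; sample 2 = 19.895 > UCL.

1, 2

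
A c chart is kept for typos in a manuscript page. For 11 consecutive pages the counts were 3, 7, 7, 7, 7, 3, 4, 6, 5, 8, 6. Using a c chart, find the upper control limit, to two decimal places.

12.91

c̄ = (3 + 7 + 7 + 7 + 7 + 3 + 4 + 6 + 5 + 8 + 6) / 11 = 63 / 11 = 5.7273
UCL = c̄ + 3√c̄ = 5.7273 + 3 × √5.7273 = 5.7273 + 3 × 2.3932 = 12.9068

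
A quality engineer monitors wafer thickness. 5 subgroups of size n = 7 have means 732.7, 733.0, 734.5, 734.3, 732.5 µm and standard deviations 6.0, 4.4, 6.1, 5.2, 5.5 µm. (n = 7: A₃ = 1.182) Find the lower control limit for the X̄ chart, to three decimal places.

726.970

X̄̄ = (732.7 + 733.0 + 734.5 + 734.3 + 732.5) / 5 = 733.4000
s̄ = (6.0 + 4.4 + 6.1 + 5.2 + 5.5) / 5 = 5.4400
LCL = X̄̄ − A₃·s̄ = 733.4000 − 1.182 × 5.4400 = 726.9699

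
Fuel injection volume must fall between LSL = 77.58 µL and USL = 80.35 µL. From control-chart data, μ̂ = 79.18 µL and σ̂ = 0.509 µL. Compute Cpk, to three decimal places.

0.766

Cpu = (USL − μ̂) / (3σ̂) = (80.35 − 79.18) / (3 × 0.509) = 0.7662; Cpl = (μ̂ − LSL) / (3σ̂) = (79.18 − 77.58) / (3 × 0.509) = 1.0478; Cpk = min(Cpu, Cpl) = 0.7662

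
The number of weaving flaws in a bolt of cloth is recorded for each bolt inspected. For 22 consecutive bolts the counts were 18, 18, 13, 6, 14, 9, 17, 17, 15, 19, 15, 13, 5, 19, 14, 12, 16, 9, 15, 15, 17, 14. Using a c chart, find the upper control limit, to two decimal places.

25.35

c̄ = (18 + 18 + 13 + 6 + 14 + 9 + 17 + 17 + 15 + 19 + 15 + 13 + 5 + 19 + 14 + 12 + 16 + 9 + 15 + 15 + 17 + 14) / 22 = 310 / 22 = 14.0909
UCL = c̄ + 3√c̄ = 14.0909 + 3 × √14.0909 = 14.0909 + 3 × 3.7538 = 25.3523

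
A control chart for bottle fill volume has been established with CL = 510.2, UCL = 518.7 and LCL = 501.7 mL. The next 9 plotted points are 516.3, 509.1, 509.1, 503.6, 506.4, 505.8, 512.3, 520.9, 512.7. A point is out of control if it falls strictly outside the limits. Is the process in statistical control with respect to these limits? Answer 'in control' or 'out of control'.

out of control

Compare each point to [501.7, 518.7]: sample 8 = 520.9 > UCL.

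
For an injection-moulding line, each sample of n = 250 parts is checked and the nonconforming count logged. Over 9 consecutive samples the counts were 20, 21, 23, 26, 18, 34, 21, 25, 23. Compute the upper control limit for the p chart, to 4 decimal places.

p̄ = Σdᵢ / (k·n) = 211 / (9 × 250) = 0.09378
UCL = p̄ + 3·√(p̄(1−p̄)/n) = 0.09378 + 3 × √(0.09378×0.90622/250) = 0.09378 + 3 × 0.01844 = 0.14909

0.1491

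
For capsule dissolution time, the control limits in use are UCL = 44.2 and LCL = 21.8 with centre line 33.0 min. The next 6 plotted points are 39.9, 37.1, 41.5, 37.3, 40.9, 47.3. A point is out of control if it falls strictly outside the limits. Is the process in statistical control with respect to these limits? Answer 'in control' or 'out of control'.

out of control

Compare each point to [21.8, 44.2]: sample 6 = 47.3 > UCL.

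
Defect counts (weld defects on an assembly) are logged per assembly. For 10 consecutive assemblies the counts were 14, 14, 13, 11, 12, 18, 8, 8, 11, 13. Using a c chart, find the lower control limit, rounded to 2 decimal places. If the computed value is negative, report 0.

c̄ = (14 + 14 + 13 + 11 + 12 + 18 + 8 + 8 + 11 + 13) / 10 = 122 / 10 = 12.2000
LCL = c̄ − 3√c̄ = 12.2000 − 3 × 3.4928 = 1.7215

1.72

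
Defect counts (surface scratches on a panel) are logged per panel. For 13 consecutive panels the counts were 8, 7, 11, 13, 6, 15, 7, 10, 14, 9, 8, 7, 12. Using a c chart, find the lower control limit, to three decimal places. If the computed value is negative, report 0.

c̄ = (8 + 7 + 11 + 13 + 6 + 15 + 7 + 10 + 14 + 9 + 8 + 7 + 12) / 13 = 127 / 13 = 9.7692
LCL = c̄ − 3√c̄ = 9.7692 − 3 × 3.1256 = 0.3925

0.393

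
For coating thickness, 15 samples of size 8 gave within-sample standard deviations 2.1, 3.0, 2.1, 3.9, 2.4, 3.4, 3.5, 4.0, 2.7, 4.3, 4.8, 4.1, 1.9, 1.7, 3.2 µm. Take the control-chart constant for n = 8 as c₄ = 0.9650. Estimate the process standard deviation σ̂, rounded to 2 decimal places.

3.25

s̄ = (2.1 + 3.0 + 2.1 + 3.9 + 2.4 + 3.4 + 3.5 + 4.0 + 2.7 + 4.3 + 4.8 + 4.1 + 1.9 + 1.7 + 3.2) / 15 = 3.1400
σ̂ = s̄ / c₄ = 3.1400 / 0.9650 = 3.2539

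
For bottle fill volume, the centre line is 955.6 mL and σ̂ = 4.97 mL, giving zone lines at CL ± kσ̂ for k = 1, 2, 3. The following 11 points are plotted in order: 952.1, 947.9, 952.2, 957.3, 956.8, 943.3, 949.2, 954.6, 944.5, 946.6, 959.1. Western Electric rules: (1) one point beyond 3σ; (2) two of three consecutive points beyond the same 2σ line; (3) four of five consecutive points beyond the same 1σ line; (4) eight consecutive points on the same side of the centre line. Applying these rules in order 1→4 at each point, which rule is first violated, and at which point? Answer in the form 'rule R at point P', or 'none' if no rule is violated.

rule 3 at point 10

Zone of each point (C = within 1σ̂, B = 1σ̂–2σ̂, A = 2σ̂–3σ̂, * = beyond 3σ̂; sign = side of CL): 1:-C, 2:-B, 3:-C, 4:+C, 5:+C, 6:-A, 7:-B, 8:-C, 9:-A, 10:-B, 11:+C
Rule 3 (four of five consecutive points beyond the same 1σ limit) is satisfied at point 10.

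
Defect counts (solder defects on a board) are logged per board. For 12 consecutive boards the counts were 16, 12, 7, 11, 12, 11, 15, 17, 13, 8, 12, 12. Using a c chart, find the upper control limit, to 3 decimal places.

c̄ = (16 + 12 + 7 + 11 + 12 + 11 + 15 + 17 + 13 + 8 + 12 + 12) / 12 = 146 / 12 = 12.1667
UCL = c̄ + 3√c̄ = 12.1667 + 3 × √12.1667 = 12.1667 + 3 × 3.4881 = 22.6309

22.631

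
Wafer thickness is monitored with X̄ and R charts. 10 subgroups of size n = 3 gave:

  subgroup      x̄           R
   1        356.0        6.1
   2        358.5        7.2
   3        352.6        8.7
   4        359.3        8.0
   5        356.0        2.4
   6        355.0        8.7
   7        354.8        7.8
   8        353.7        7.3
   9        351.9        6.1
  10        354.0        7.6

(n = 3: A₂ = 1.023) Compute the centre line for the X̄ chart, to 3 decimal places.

355.180

X̄̄ = (356.0 + 358.5 + 352.6 + 359.3 + 356.0 + 355.0 + 354.8 + 353.7 + 351.9 + 354.0) / 10 = 3551.8000 / 10 = 355.1800
CL = X̄̄ = 355.1800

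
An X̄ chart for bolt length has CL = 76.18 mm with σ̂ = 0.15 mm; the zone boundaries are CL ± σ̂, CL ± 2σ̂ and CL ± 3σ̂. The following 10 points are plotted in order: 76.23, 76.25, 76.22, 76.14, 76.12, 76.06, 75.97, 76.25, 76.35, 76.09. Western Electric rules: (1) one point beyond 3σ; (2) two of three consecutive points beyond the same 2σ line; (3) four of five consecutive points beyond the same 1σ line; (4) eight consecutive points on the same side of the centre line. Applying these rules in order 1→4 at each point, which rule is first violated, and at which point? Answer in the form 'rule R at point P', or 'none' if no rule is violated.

none

Zone of each point (C = within 1σ̂, B = 1σ̂–2σ̂, A = 2σ̂–3σ̂, * = beyond 3σ̂; sign = side of CL): 1:+C, 2:+C, 3:+C, 4:-C, 5:-C, 6:-C, 7:-B, 8:+C, 9:+B, 10:-C
No rule fires across all 10 points.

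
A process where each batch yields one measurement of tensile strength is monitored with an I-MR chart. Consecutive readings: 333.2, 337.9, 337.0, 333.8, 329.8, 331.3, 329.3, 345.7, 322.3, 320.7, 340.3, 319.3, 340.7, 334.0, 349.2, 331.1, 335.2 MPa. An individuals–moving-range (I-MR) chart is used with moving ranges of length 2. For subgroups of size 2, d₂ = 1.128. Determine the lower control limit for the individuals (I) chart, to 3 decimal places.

306.349

X̄ = (333.2 + 337.9 + 337.0 + 333.8 + 329.8 + 331.3 + 329.3 + 345.7 + 322.3 + 320.7 + 340.3 + 319.3 + 340.7 + 334.0 + 349.2 + 331.1 + 335.2) / 17 = 333.5765
Moving ranges: 4.7, 0.9, 3.2, 4.0, 1.5, 2.0, 16.4, 23.4, 1.6, 19.6, 21.0, 21.4, 6.7, 15.2, 18.1, 4.1; M̄R̄ = 163.8000 / 16 = 10.2375
LCL = X̄ − 3·M̄R̄/d₂ = 333.5765 − 3 × 10.2375 / 1.128 = 306.3491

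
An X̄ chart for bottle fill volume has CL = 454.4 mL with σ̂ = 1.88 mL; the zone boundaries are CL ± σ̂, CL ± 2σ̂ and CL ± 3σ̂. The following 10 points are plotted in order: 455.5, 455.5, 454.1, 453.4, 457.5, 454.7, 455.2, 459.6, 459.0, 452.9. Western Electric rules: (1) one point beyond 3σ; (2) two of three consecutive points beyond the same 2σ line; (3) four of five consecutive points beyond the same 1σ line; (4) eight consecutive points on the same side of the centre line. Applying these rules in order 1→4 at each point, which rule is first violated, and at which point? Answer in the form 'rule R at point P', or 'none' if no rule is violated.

Zone of each point (C = within 1σ̂, B = 1σ̂–2σ̂, A = 2σ̂–3σ̂, * = beyond 3σ̂; sign = side of CL): 1:+C, 2:+C, 3:-C, 4:-C, 5:+B, 6:+C, 7:+C, 8:+A, 9:+A, 10:-C
Rule 2 (two of three consecutive points beyond the same 2σ limit) is satisfied at point 9.

rule 2 at point 9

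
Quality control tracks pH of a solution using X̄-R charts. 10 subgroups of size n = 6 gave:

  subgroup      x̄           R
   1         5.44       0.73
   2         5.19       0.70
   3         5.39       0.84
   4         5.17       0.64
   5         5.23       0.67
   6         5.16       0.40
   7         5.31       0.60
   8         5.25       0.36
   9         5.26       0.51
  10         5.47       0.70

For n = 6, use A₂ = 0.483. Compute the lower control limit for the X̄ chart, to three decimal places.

X̄̄ = (5.44 + 5.19 + 5.39 + 5.17 + 5.23 + 5.16 + 5.31 + 5.25 + 5.26 + 5.47) / 10 = 52.8700 / 10 = 5.2870
R̄ = (0.73 + 0.70 + 0.84 + 0.64 + 0.67 + 0.40 + 0.60 + 0.36 + 0.51 + 0.70) / 10 = 6.1500 / 10 = 0.6150
LCL = X̄̄ − A₂·R̄ = 5.2870 − 0.483 × 0.6150 = 4.9900

4.990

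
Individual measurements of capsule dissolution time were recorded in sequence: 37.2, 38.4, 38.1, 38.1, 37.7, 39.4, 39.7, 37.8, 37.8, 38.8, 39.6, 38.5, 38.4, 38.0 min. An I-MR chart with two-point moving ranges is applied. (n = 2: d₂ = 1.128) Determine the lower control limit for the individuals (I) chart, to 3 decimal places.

36.511

X̄ = (37.2 + 38.4 + 38.1 + 38.1 + 37.7 + 39.4 + 39.7 + 37.8 + 37.8 + 38.8 + 39.6 + 38.5 + 38.4 + 38.0) / 14 = 38.3929
Moving ranges: 1.2, 0.3, 0.0, 0.4, 1.7, 0.3, 1.9, 0.0, 1.0, 0.8, 1.1, 0.1, 0.4; M̄R̄ = 9.2000 / 13 = 0.7077
LCL = X̄ − 3·M̄R̄/d₂ = 38.3929 − 3 × 0.7077 / 1.128 = 36.5107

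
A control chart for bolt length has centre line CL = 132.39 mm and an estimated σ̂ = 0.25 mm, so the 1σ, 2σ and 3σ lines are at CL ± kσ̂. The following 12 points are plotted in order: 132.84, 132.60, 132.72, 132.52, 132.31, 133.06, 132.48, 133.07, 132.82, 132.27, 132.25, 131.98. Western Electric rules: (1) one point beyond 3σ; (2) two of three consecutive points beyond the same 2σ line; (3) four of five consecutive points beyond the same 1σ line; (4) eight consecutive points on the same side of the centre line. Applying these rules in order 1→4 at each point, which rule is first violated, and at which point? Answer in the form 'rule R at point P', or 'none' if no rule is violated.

rule 2 at point 8

Zone of each point (C = within 1σ̂, B = 1σ̂–2σ̂, A = 2σ̂–3σ̂, * = beyond 3σ̂; sign = side of CL): 1:+B, 2:+C, 3:+B, 4:+C, 5:-C, 6:+A, 7:+C, 8:+A, 9:+B, 10:-C, 11:-C, 12:-B
Rule 2 (two of three consecutive points beyond the same 2σ limit) is satisfied at point 8.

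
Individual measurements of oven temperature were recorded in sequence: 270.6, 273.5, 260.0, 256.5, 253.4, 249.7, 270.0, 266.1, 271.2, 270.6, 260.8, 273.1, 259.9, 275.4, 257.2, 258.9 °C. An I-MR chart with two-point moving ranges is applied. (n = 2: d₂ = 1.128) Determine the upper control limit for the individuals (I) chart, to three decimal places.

X̄ = (270.6 + 273.5 + 260.0 + 256.5 + 253.4 + 249.7 + 270.0 + 266.1 + 271.2 + 270.6 + 260.8 + 273.1 + 259.9 + 275.4 + 257.2 + 258.9) / 16 = 264.1812
Moving ranges: 2.9, 13.5, 3.5, 3.1, 3.7, 20.3, 3.9, 5.1, 0.6, 9.8, 12.3, 13.2, 15.5, 18.2, 1.7; M̄R̄ = 127.3000 / 15 = 8.4867
UCL = X̄ + 3·M̄R̄/d₂ = 264.1812 + 3 × 8.4867 / 1.128 = 286.7522

286.752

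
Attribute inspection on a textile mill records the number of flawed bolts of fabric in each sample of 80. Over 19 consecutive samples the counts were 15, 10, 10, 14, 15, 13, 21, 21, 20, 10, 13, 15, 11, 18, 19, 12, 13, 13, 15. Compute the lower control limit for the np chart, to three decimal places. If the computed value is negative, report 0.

p̄ = Σdᵢ / (k·n) = 278 / (19 × 80) = 0.18289
LCL = np̄ − 3·√(np̄(1−p̄)) = 14.6316 − 3 × 3.4577 = 4.2585

4.259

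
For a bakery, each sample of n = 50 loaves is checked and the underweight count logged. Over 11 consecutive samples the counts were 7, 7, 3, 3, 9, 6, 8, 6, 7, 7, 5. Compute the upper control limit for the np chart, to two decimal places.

p̄ = Σdᵢ / (k·n) = 68 / (11 × 50) = 0.12364
UCL = np̄ + 3·√(np̄(1−p̄)) = 6.1818 + 3 × √(6.1818×0.87636) = 6.1818 + 3 × 2.3276 = 13.1645

13.16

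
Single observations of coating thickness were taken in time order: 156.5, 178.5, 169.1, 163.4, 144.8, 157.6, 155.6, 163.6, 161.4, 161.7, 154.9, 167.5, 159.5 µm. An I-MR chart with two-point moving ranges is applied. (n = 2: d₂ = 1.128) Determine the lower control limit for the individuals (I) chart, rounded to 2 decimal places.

137.06

X̄ = (156.5 + 178.5 + 169.1 + 163.4 + 144.8 + 157.6 + 155.6 + 163.6 + 161.4 + 161.7 + 154.9 + 167.5 + 159.5) / 13 = 161.0846
Moving ranges: 22.0, 9.4, 5.7, 18.6, 12.8, 2.0, 8.0, 2.2, 0.3, 6.8, 12.6, 8.0; M̄R̄ = 108.4000 / 12 = 9.0333
LCL = X̄ − 3·M̄R̄/d₂ = 161.0846 − 3 × 9.0333 / 1.128 = 137.0598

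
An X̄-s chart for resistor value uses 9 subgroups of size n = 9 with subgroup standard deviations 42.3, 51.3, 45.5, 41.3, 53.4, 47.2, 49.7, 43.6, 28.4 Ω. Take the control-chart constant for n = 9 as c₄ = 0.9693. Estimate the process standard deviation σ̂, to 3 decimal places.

s̄ = (42.3 + 51.3 + 45.5 + 41.3 + 53.4 + 47.2 + 49.7 + 43.6 + 28.4) / 9 = 44.7444
σ̂ = s̄ / c₄ = 44.7444 / 0.9693 = 46.1616

46.162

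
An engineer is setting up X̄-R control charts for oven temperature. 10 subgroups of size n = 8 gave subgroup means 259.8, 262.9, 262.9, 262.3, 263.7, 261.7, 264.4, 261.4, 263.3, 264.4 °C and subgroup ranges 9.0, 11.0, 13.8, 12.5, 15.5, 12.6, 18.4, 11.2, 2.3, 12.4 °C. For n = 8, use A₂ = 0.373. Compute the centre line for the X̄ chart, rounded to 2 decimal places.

X̄̄ = (259.8 + 262.9 + 262.9 + 262.3 + 263.7 + 261.7 + 264.4 + 261.4 + 263.3 + 264.4) / 10 = 2626.8000 / 10 = 262.6800
CL = X̄̄ = 262.6800

262.68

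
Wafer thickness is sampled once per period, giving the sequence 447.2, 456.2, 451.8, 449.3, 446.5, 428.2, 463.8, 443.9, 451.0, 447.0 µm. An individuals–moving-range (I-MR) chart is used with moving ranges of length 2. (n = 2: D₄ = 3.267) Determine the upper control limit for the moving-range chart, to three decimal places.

Moving ranges: 9.0, 4.4, 2.5, 2.8, 18.3, 35.6, 19.9, 7.1, 4.0; M̄R̄ = 103.6000 / 9 = 11.5111
UCL_MR = D₄·M̄R̄ = 3.267 × 11.5111 = 37.6068

37.607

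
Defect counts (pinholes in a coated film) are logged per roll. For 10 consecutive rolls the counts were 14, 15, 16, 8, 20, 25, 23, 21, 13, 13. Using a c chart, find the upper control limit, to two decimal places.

c̄ = (14 + 15 + 16 + 8 + 20 + 25 + 23 + 21 + 13 + 13) / 10 = 168 / 10 = 16.8000
UCL = c̄ + 3√c̄ = 16.8000 + 3 × √16.8000 = 16.8000 + 3 × 4.0988 = 29.0963

29.10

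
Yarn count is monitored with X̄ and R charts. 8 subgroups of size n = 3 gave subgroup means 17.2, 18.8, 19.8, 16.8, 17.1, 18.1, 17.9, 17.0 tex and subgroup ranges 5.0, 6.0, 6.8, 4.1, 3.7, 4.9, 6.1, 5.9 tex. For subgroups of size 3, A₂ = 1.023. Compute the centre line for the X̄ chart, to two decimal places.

17.84

X̄̄ = (17.2 + 18.8 + 19.8 + 16.8 + 17.1 + 18.1 + 17.9 + 17.0) / 8 = 142.7000 / 8 = 17.8375
CL = X̄̄ = 17.8375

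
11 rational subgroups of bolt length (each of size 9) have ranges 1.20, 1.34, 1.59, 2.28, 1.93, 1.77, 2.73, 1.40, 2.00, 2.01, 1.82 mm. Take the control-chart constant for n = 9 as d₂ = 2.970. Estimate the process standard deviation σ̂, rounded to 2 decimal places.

R̄ = (1.20 + 1.34 + 1.59 + 2.28 + 1.93 + 1.77 + 2.73 + 1.40 + 2.00 + 2.01 + 1.82) / 11 = 1.8245
σ̂ = R̄ / d₂ = 1.8245 / 2.970 = 0.6143

0.61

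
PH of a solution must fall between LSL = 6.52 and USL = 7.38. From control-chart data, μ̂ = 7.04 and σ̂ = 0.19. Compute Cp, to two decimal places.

0.75

Cp = (USL − LSL) / (6σ̂) = (7.38 − 6.52) / (6 × 0.19) = 0.8600 / 1.1400 = 0.7544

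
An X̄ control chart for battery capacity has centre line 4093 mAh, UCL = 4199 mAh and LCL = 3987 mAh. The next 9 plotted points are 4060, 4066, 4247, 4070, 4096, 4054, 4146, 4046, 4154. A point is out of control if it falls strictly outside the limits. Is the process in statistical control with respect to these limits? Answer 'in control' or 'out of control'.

Compare each point to [3987, 4199]: sample 3 = 4247 > UCL.

out of control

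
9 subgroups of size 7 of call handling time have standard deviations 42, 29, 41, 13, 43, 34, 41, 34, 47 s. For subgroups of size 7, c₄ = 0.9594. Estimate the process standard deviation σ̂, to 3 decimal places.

s̄ = (42 + 29 + 41 + 13 + 43 + 34 + 41 + 34 + 47) / 9 = 36.0000
σ̂ = s̄ / c₄ = 36.0000 / 0.9594 = 37.5235

37.523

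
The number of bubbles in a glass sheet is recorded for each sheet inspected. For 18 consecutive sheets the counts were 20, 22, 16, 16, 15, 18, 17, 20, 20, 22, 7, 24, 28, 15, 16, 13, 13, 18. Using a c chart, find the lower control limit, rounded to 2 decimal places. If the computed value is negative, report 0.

5.13

c̄ = (20 + 22 + 16 + 16 + 15 + 18 + 17 + 20 + 20 + 22 + 7 + 24 + 28 + 15 + 16 + 13 + 13 + 18) / 18 = 320 / 18 = 17.7778
LCL = c̄ − 3√c̄ = 17.7778 − 3 × 4.2164 = 5.1287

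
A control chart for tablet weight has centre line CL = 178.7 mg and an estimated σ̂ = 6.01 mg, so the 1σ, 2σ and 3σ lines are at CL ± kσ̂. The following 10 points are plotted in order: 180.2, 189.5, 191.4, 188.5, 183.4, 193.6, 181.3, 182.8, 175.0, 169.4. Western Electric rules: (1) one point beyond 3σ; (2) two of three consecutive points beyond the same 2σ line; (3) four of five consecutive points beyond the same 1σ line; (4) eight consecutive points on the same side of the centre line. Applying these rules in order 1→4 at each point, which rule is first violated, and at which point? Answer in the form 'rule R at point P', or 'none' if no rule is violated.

rule 3 at point 6

Zone of each point (C = within 1σ̂, B = 1σ̂–2σ̂, A = 2σ̂–3σ̂, * = beyond 3σ̂; sign = side of CL): 1:+C, 2:+B, 3:+A, 4:+B, 5:+C, 6:+A, 7:+C, 8:+C, 9:-C, 10:-B
Rule 3 (four of five consecutive points beyond the same 1σ limit) is satisfied at point 6.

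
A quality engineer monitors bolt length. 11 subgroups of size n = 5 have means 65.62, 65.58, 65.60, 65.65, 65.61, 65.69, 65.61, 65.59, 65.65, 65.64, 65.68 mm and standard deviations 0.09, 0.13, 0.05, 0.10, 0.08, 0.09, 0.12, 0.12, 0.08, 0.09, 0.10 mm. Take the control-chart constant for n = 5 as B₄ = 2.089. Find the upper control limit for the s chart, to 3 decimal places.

0.199

s̄ = (0.09 + 0.13 + 0.05 + 0.10 + 0.08 + 0.09 + 0.12 + 0.12 + 0.08 + 0.09 + 0.10) / 11 = 0.0955
UCL_s = B₄·s̄ = 2.089 × 0.0955 = 0.1994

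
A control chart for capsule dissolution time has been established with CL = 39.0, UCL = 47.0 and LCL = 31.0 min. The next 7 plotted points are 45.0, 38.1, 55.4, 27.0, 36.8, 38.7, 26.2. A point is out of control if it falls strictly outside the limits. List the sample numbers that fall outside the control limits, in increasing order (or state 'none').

3, 4, 7

Compare each point to [31.0, 47.0]: sample 3 = 55.4 > UCL; sample 4 = 27.0 < LCL; sample 7 = 26.2 < LCL.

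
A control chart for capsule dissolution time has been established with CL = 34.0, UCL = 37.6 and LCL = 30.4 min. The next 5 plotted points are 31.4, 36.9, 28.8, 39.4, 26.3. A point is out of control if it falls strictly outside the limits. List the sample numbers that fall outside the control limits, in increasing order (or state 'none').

3, 4, 5

Compare each point to [30.4, 37.6]: sample 3 = 28.8 < LCL; sample 4 = 39.4 > UCL; sample 5 = 26.3 < LCL.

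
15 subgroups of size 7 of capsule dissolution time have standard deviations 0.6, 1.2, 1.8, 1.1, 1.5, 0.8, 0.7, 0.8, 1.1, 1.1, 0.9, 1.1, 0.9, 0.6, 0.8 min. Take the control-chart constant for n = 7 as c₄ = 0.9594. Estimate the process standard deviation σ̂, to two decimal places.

s̄ = (0.6 + 1.2 + 1.8 + 1.1 + 1.5 + 0.8 + 0.7 + 0.8 + 1.1 + 1.1 + 0.9 + 1.1 + 0.9 + 0.6 + 0.8) / 15 = 1.0000
σ̂ = s̄ / c₄ = 1.0000 / 0.9594 = 1.0423

1.04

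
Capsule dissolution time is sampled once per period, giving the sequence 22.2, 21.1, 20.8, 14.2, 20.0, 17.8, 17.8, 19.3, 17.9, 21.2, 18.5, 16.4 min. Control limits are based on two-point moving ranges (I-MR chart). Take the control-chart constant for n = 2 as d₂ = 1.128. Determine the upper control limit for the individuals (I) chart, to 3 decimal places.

X̄ = (22.2 + 21.1 + 20.8 + 14.2 + 20.0 + 17.8 + 17.8 + 19.3 + 17.9 + 21.2 + 18.5 + 16.4) / 12 = 18.9333
Moving ranges: 1.1, 0.3, 6.6, 5.8, 2.2, 0.0, 1.5, 1.4, 3.3, 2.7, 2.1; M̄R̄ = 27.0000 / 11 = 2.4545
UCL = X̄ + 3·M̄R̄/d₂ = 18.9333 + 3 × 2.4545 / 1.128 = 25.4614

25.461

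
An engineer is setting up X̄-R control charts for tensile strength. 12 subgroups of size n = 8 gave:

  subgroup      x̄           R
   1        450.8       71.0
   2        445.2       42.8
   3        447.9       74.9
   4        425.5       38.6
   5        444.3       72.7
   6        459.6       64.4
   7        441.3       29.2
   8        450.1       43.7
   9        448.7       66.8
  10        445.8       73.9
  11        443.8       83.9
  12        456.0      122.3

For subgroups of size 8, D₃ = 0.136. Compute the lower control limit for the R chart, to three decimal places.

8.888

R̄ = (71.0 + 42.8 + 74.9 + 38.6 + 72.7 + 64.4 + 29.2 + 43.7 + 66.8 + 73.9 + 83.9 + 122.3) / 12 = 784.2000 / 12 = 65.3500
LCL_R = D₃·R̄ = 0.136 × 65.3500 = 8.8876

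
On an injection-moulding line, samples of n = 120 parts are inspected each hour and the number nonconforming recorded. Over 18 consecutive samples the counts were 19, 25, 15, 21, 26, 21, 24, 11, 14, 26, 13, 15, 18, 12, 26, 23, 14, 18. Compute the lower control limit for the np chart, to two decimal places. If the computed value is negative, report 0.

p̄ = Σdᵢ / (k·n) = 341 / (18 × 120) = 0.15787
LCL = np̄ − 3·√(np̄(1−p̄)) = 18.9444 − 3 × 3.9942 = 6.9618

6.96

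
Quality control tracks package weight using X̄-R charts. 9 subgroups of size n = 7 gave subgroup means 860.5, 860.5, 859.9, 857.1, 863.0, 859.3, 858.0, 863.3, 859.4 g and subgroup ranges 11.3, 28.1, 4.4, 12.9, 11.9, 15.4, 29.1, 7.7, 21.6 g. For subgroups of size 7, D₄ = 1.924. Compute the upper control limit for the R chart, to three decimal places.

R̄ = (11.3 + 28.1 + 4.4 + 12.9 + 11.9 + 15.4 + 29.1 + 7.7 + 21.6) / 9 = 142.4000 / 9 = 15.8222
UCL_R = D₄·R̄ = 1.924 × 15.8222 = 30.4420

30.442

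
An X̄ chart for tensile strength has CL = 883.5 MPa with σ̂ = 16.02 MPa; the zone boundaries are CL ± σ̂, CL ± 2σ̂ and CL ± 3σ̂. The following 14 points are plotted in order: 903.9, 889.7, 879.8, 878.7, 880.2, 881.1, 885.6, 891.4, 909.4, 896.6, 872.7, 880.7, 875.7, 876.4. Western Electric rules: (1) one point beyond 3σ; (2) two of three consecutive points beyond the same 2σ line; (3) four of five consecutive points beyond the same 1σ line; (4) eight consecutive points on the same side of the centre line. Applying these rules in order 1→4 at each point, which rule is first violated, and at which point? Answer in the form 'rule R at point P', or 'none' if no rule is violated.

none

Zone of each point (C = within 1σ̂, B = 1σ̂–2σ̂, A = 2σ̂–3σ̂, * = beyond 3σ̂; sign = side of CL): 1:+B, 2:+C, 3:-C, 4:-C, 5:-C, 6:-C, 7:+C, 8:+C, 9:+B, 10:+C, 11:-C, 12:-C, 13:-C, 14:-C
No rule fires across all 14 points.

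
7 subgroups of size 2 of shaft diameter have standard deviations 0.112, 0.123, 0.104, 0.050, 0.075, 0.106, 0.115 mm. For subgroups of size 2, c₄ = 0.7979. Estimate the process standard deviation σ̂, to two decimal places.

s̄ = (0.112 + 0.123 + 0.104 + 0.050 + 0.075 + 0.106 + 0.115) / 7 = 0.0979
σ̂ = s̄ / c₄ = 0.0979 / 0.7979 = 0.1226

0.12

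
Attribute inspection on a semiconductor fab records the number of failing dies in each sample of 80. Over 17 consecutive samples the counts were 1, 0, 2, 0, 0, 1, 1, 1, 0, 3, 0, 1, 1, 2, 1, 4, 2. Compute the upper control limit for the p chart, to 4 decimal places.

p̄ = Σdᵢ / (k·n) = 20 / (17 × 80) = 0.01471
UCL = p̄ + 3·√(p̄(1−p̄)/n) = 0.01471 + 3 × √(0.01471×0.98529/80) = 0.01471 + 3 × 0.01346 = 0.05508

0.0551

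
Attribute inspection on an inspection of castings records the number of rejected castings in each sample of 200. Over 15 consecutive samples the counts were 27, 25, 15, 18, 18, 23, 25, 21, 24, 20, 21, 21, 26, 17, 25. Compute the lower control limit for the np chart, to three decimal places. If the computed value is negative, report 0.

8.529

p̄ = Σdᵢ / (k·n) = 326 / (15 × 200) = 0.10867
LCL = np̄ − 3·√(np̄(1−p̄)) = 21.7333 − 3 × 4.4013 = 8.5294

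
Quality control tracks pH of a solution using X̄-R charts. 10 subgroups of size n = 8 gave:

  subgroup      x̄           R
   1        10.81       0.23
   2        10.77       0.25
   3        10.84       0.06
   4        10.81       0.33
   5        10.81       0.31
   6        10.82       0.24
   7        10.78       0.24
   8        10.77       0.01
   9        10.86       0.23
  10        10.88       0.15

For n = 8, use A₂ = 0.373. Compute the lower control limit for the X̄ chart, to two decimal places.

X̄̄ = (10.81 + 10.77 + 10.84 + 10.81 + 10.81 + 10.82 + 10.78 + 10.77 + 10.86 + 10.88) / 10 = 108.1500 / 10 = 10.8150
R̄ = (0.23 + 0.25 + 0.06 + 0.33 + 0.31 + 0.24 + 0.24 + 0.01 + 0.23 + 0.15) / 10 = 2.0500 / 10 = 0.2050
LCL = X̄̄ − A₂·R̄ = 10.8150 − 0.373 × 0.2050 = 10.7385

10.74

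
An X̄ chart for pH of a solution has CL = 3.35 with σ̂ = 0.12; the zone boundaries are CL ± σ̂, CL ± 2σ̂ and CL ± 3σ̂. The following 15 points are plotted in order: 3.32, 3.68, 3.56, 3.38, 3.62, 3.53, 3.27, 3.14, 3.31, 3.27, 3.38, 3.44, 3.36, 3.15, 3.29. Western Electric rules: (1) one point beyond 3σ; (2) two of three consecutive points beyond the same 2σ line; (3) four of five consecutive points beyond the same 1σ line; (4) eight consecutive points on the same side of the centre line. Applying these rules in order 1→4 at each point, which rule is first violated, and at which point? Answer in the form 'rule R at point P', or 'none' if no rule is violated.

Zone of each point (C = within 1σ̂, B = 1σ̂–2σ̂, A = 2σ̂–3σ̂, * = beyond 3σ̂; sign = side of CL): 1:-C, 2:+A, 3:+B, 4:+C, 5:+A, 6:+B, 7:-C, 8:-B, 9:-C, 10:-C, 11:+C, 12:+C, 13:+C, 14:-B, 15:-C
Rule 3 (four of five consecutive points beyond the same 1σ limit) is satisfied at point 6.

rule 3 at point 6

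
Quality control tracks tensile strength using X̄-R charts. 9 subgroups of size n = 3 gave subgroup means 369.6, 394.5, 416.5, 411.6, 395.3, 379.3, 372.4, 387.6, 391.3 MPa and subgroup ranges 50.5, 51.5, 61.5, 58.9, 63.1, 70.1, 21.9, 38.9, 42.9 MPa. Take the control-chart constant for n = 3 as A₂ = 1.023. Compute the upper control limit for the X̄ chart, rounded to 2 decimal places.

X̄̄ = (369.6 + 394.5 + 416.5 + 411.6 + 395.3 + 379.3 + 372.4 + 387.6 + 391.3) / 9 = 3518.1000 / 9 = 390.9000
R̄ = (50.5 + 51.5 + 61.5 + 58.9 + 63.1 + 70.1 + 21.9 + 38.9 + 42.9) / 9 = 459.3000 / 9 = 51.0333
UCL = X̄̄ + A₂·R̄ = 390.9000 + 1.023 × 51.0333 = 443.1071

443.11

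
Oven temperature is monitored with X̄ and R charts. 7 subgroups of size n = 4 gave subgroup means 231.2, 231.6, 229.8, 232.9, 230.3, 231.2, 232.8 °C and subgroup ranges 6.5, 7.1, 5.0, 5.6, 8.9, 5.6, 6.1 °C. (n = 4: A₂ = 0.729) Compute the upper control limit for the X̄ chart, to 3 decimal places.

X̄̄ = (231.2 + 231.6 + 229.8 + 232.9 + 230.3 + 231.2 + 232.8) / 7 = 1619.8000 / 7 = 231.4000
R̄ = (6.5 + 7.1 + 5.0 + 5.6 + 8.9 + 5.6 + 6.1) / 7 = 44.8000 / 7 = 6.4000
UCL = X̄̄ + A₂·R̄ = 231.4000 + 0.729 × 6.4000 = 236.0656

236.066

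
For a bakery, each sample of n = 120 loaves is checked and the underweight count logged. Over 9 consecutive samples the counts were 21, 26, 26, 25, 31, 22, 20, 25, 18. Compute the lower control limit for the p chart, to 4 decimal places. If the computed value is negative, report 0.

0.0890

p̄ = Σdᵢ / (k·n) = 214 / (9 × 120) = 0.19815
LCL = p̄ − 3·√(p̄(1−p̄)/n) = 0.19815 − 3 × 0.03639 = 0.08899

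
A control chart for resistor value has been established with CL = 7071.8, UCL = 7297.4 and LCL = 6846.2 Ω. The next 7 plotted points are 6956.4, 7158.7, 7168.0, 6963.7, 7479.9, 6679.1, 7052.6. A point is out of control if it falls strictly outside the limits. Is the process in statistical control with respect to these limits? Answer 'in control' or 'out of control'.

Compare each point to [6846.2, 7297.4]: sample 5 = 7479.9 > UCL; sample 6 = 6679.1 < LCL.

out of control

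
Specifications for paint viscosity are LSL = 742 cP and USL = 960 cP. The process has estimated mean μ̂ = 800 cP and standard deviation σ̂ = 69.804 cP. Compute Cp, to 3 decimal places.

0.521

Cp = (USL − LSL) / (6σ̂) = (960 − 742) / (6 × 69.804) = 218.0000 / 418.8240 = 0.5205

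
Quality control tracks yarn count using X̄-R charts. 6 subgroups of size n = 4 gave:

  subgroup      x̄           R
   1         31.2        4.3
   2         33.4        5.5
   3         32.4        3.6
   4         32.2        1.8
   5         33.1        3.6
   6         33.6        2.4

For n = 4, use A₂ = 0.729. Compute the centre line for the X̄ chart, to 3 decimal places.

32.650

X̄̄ = (31.2 + 33.4 + 32.4 + 32.2 + 33.1 + 33.6) / 6 = 195.9000 / 6 = 32.6500
CL = X̄̄ = 32.6500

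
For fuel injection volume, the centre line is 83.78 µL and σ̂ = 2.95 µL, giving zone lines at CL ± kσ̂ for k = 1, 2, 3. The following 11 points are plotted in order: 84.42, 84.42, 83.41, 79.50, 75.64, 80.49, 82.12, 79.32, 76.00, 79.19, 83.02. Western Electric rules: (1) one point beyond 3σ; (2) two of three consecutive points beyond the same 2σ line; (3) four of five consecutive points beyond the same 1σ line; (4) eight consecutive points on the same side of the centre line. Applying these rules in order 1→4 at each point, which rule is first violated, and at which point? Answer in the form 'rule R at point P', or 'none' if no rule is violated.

rule 3 at point 8

Zone of each point (C = within 1σ̂, B = 1σ̂–2σ̂, A = 2σ̂–3σ̂, * = beyond 3σ̂; sign = side of CL): 1:+C, 2:+C, 3:-C, 4:-B, 5:-A, 6:-B, 7:-C, 8:-B, 9:-A, 10:-B, 11:-C
Rule 3 (four of five consecutive points beyond the same 1σ limit) is satisfied at point 8.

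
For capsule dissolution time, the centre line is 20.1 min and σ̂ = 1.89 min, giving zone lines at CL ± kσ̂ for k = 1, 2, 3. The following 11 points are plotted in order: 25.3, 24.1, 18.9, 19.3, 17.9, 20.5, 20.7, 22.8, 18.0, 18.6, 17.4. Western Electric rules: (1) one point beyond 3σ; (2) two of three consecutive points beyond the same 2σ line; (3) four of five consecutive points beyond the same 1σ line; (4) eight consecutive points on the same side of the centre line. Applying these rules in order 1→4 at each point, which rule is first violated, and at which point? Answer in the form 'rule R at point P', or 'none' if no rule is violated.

Zone of each point (C = within 1σ̂, B = 1σ̂–2σ̂, A = 2σ̂–3σ̂, * = beyond 3σ̂; sign = side of CL): 1:+A, 2:+A, 3:-C, 4:-C, 5:-B, 6:+C, 7:+C, 8:+B, 9:-B, 10:-C, 11:-B
Rule 2 (two of three consecutive points beyond the same 2σ limit) is satisfied at point 2.

rule 2 at point 2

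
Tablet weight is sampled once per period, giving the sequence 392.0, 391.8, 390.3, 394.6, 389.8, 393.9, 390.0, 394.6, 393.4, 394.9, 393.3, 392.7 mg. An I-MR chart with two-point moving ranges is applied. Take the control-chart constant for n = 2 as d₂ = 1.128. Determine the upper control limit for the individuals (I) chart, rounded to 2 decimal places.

X̄ = (392.0 + 391.8 + 390.3 + 394.6 + 389.8 + 393.9 + 390.0 + 394.6 + 393.4 + 394.9 + 393.3 + 392.7) / 12 = 392.6083
Moving ranges: 0.2, 1.5, 4.3, 4.8, 4.1, 3.9, 4.6, 1.2, 1.5, 1.6, 0.6; M̄R̄ = 28.3000 / 11 = 2.5727
UCL = X̄ + 3·M̄R̄/d₂ = 392.6083 + 3 × 2.5727 / 1.128 = 399.4507

399.45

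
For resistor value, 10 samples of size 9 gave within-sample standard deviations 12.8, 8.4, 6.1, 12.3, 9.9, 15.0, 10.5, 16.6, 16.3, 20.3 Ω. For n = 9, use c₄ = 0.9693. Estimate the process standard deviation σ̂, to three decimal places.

13.226

s̄ = (12.8 + 8.4 + 6.1 + 12.3 + 9.9 + 15.0 + 10.5 + 16.6 + 16.3 + 20.3) / 10 = 12.8200
σ̂ = s̄ / c₄ = 12.8200 / 0.9693 = 13.2260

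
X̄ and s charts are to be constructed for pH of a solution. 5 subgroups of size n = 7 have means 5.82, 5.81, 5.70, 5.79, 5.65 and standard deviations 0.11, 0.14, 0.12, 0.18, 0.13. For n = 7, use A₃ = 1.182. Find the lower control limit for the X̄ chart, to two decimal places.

X̄̄ = (5.82 + 5.81 + 5.70 + 5.79 + 5.65) / 5 = 5.7540
s̄ = (0.11 + 0.14 + 0.12 + 0.18 + 0.13) / 5 = 0.1360
LCL = X̄̄ − A₃·s̄ = 5.7540 − 1.182 × 0.1360 = 5.5932

5.59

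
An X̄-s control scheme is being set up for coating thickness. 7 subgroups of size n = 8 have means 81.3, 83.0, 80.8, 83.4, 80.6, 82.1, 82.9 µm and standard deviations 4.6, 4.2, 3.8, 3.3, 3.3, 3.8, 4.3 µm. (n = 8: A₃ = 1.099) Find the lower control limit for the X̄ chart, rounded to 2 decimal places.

X̄̄ = (81.3 + 83.0 + 80.8 + 83.4 + 80.6 + 82.1 + 82.9) / 7 = 82.0143
s̄ = (4.6 + 4.2 + 3.8 + 3.3 + 3.3 + 3.8 + 4.3) / 7 = 3.9000
LCL = X̄̄ − A₃·s̄ = 82.0143 − 1.099 × 3.9000 = 77.7282

77.73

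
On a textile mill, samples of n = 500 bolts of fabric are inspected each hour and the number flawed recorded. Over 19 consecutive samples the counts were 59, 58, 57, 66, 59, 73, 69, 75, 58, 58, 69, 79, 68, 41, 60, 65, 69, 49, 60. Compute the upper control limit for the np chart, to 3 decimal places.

p̄ = Σdᵢ / (k·n) = 1192 / (19 × 500) = 0.12547
UCL = np̄ + 3·√(np̄(1−p̄)) = 62.7368 + 3 × √(62.7368×0.87453) = 62.7368 + 3 × 7.4071 = 84.9581

84.958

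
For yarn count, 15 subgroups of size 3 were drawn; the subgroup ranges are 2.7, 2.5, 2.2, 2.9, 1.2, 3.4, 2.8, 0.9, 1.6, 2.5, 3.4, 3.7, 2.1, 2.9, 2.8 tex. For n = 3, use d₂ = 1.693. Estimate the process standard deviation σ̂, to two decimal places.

R̄ = (2.7 + 2.5 + 2.2 + 2.9 + 1.2 + 3.4 + 2.8 + 0.9 + 1.6 + 2.5 + 3.4 + 3.7 + 2.1 + 2.9 + 2.8) / 15 = 2.5067
σ̂ = R̄ / d₂ = 2.5067 / 1.693 = 1.4806

1.48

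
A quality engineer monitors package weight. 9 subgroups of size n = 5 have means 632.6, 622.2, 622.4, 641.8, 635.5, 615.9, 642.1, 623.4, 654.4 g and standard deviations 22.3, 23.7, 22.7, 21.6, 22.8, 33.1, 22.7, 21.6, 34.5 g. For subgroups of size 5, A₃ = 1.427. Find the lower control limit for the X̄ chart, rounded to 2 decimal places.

596.58

X̄̄ = (632.6 + 622.2 + 622.4 + 641.8 + 635.5 + 615.9 + 642.1 + 623.4 + 654.4) / 9 = 632.2556
s̄ = (22.3 + 23.7 + 22.7 + 21.6 + 22.8 + 33.1 + 22.7 + 21.6 + 34.5) / 9 = 25.0000
LCL = X̄̄ − A₃·s̄ = 632.2556 − 1.427 × 25.0000 = 596.5806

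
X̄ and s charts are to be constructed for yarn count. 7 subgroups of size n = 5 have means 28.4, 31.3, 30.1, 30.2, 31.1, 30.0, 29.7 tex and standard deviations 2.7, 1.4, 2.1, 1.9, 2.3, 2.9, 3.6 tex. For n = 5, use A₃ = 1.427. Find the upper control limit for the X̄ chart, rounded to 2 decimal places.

33.56

X̄̄ = (28.4 + 31.3 + 30.1 + 30.2 + 31.1 + 30.0 + 29.7) / 7 = 30.1143
s̄ = (2.7 + 1.4 + 2.1 + 1.9 + 2.3 + 2.9 + 3.6) / 7 = 2.4143
UCL = X̄̄ + A₃·s̄ = 30.1143 + 1.427 × 2.4143 = 33.5595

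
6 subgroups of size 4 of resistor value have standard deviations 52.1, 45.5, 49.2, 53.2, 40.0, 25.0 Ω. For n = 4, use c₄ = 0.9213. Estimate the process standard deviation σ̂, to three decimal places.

47.940

s̄ = (52.1 + 45.5 + 49.2 + 53.2 + 40.0 + 25.0) / 6 = 44.1667
σ̂ = s̄ / c₄ = 44.1667 / 0.9213 = 47.9395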